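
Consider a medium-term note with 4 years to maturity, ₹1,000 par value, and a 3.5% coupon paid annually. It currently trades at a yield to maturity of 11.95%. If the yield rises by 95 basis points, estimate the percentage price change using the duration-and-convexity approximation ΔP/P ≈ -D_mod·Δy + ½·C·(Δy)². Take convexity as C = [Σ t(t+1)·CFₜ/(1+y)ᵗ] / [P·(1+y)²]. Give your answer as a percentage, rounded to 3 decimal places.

-3.129%

With y = 0.1195:
  t   CF        PV=CF/(1+0.1195)^t    t·PV        t(t+1)·PV
  1        35.00        31.2640        31.2640          62.5279
  2        35.00        27.9267        55.8534         167.5603
  3        35.00        24.9457        74.8371         299.3484
  4     1,035.00       658.9371     2,635.7484      13,178.7419
  Σ                    743.0735     2,797.7029      13,708.1786
P = 743.0735; D_Mac = 3.76504 yrs; D_mod = 3.36315 yrs; C = 14.71973.
Duration effect: -3.36315 × (+0.0095) = -0.031950
Convexity effect: 0.5 × 14.71973 × (0.0095)² = +0.0006642
ΔP/P ≈ -0.031950 + 0.0006642 = -0.031286 = -3.1286%.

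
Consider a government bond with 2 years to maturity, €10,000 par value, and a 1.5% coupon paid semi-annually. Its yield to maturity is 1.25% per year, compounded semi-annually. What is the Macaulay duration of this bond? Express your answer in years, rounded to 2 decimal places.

1.98 years

Periodic yield y = 0.00625. Discount each cash flow and weight by its period:
  t   CF        PV=CF/(1+0.00625)^t    t·PV
  1        75.00        74.5342        74.5342
  2        75.00        74.0712       148.1424
  3        75.00        73.6111       220.8334
  4    10,075.00     9,827.0119    39,308.0475
  Σ                 10,049.2284    39,751.5576
Price P = Σ PV = 10,049.2284.
Macaulay duration = Σ(t·PV) / P = 39,751.5576 / 10,049.2284 = 3.95568 half-year periods.
In years: 3.95568 / 2 = 1.97784 years.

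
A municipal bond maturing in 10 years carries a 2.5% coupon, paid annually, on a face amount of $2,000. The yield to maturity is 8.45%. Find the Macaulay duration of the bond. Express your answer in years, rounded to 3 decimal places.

Periodic yield y = 0.0845. Discount each cash flow and weight by its year:
  t   CF        PV=CF/(1+0.0845)^t    t·PV
  1        50.00        46.1042        46.1042
  2        50.00        42.5119        85.0239
  3        50.00        39.1996       117.5987
  4        50.00        36.1453       144.5812
  5        50.00        33.3290       166.6450
  6        50.00        30.7321       184.3928
  7        50.00        28.3376       198.3632
  8        50.00        26.1296       209.0372
  9        50.00        24.0937       216.8435
  10    2,050.00       910.8740     9,108.7398
  Σ                  1,217.4571    10,477.3295
Price P = Σ PV = 1,217.4571.
Macaulay duration = Σ(t·PV) / P = 10,477.3295 / 1,217.4571 = 8.60591 years.

8.606 years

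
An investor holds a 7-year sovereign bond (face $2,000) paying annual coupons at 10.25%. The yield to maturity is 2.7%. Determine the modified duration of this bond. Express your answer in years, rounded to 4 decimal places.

5.4921 years

Periodic yield y = 0.027. First find Macaulay duration:
  t   CF        PV=CF/(1+0.027)^t    t·PV
  1       205.00       199.6105       199.6105
  2       205.00       194.3627       388.7254
  3       205.00       189.2529       567.7587
  4       205.00       184.2774       737.1096
  5       205.00       179.4327       897.1636
  6       205.00       174.7154     1,048.2924
  7     2,205.00     1,829.8500    12,808.9499
  Σ                  2,951.5017    16,647.6102
P = 2,951.5017; Macaulay duration = 16,647.6102 / 2,951.5017 = 5.64039 years.
Modified duration = D_Mac / (1 + y) = 5.64039 / 1.027 = 5.49210 years.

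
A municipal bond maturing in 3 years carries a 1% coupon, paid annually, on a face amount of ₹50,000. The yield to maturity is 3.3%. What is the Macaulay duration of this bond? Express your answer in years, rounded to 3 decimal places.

Periodic yield y = 0.033. Discount each cash flow and weight by its year:
  t   CF        PV=CF/(1+0.033)^t    t·PV
  1       500.00       484.0271       484.0271
  2       500.00       468.5645       937.1290
  3    50,500.00    45,813.1774   137,439.5322
  Σ                 46,765.7690   138,860.6883
Price P = Σ PV = 46,765.7690.
Macaulay duration = Σ(t·PV) / P = 138,860.6883 / 46,765.7690 = 2.96928 years.

2.969 years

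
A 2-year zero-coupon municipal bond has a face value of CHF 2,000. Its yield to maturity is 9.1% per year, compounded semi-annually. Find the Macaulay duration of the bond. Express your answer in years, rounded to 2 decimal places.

A zero-coupon bond has a single cash flow at maturity, so its Macaulay duration equals its maturity: 2 years.
(Equivalently: 4 semi-annual periods ÷ 2 = 2 years.)

2.00 years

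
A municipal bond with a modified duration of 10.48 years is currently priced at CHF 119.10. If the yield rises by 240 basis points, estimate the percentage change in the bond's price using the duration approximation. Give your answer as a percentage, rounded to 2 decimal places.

Duration approximation: ΔP/P ≈ -D_mod · Δy = -10.48 × (+0.024) = -0.251520.
As a percentage: -25.1520%.

-25.15%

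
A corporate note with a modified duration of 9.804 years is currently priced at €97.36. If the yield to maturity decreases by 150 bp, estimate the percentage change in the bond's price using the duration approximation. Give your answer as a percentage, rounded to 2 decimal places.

+14.71%

Duration approximation: ΔP/P ≈ -D_mod · Δy = -9.804 × (-0.015) = +0.147060.
As a percentage: +14.7060%.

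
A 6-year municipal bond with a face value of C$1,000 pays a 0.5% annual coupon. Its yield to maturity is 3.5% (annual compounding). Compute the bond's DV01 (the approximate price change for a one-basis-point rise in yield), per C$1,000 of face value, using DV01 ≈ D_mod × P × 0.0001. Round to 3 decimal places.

C$0.480

Periodic yield y = 0.035.
  t   CF        PV=CF/(1+0.035)^t    t·PV
  1         5.00         4.8309         4.8309
  2         5.00         4.6676         9.3351
  3         5.00         4.5097        13.5291
  4         5.00         4.3572        17.4288
  5         5.00         4.2099        21.0493
  6     1,005.00       817.5681     4,905.4089
  Σ                    840.1434     4,971.5822
P = 840.1434; D_Mac = 5.91754 yrs; D_mod = 5.71743 yrs.
DV01 ≈ 5.71743 × 840.1434 × 0.0001 = 0.480346.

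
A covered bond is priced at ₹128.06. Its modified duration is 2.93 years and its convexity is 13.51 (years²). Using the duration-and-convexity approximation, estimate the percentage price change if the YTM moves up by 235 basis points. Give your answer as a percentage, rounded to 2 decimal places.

Duration effect: -D_mod·Δy = -2.93 × (+0.0235) = -0.068855
Convexity effect: ½·C·(Δy)² = 0.5 × 13.51 × (0.0235)² = +0.00373044875
ΔP/P ≈ -0.068855 + 0.00373044875 = -0.06512455125
= -6.512455125%.

-6.51%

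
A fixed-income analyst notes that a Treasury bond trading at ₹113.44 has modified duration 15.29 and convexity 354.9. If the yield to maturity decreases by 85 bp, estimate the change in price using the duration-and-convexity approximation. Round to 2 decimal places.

Duration effect: -D_mod·Δy = -15.29 × (-0.0085) = +0.129965
Convexity effect: ½·C·(Δy)² = 0.5 × 354.9 × (-0.0085)² = +0.0128207625
ΔP/P ≈ +0.129965 + 0.0128207625 = +0.1427857625
ΔP ≈ 113.44 × (+0.1427857625) = +16.197616898.

+₹16.20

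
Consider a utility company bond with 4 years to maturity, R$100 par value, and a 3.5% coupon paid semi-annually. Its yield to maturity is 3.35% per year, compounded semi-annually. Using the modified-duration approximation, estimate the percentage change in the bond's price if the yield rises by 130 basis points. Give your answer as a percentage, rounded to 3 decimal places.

Periodic yield y = 0.01675. Modified duration first:
  t   CF        PV=CF/(1+0.01675)^t    t·PV
  1         1.75         1.7212         1.7212
  2         1.75         1.6928         3.3856
  3         1.75         1.6649         4.9948
  4         1.75         1.6375         6.5500
  5         1.75         1.6105         8.0526
  6         1.75         1.5840         9.5040
  7         1.75         1.5579        10.9053
  8       101.75        89.0884       712.7069
  Σ                    100.5572       757.8203
P = 100.5572; D_Mac = 7.53621 half-year periods = 3.76811 yrs; D_mod = 3.76811/(1+0.01675) = 3.70603 yrs.
ΔP/P ≈ -D_mod · Δy = -3.70603 × (+0.013) = -0.048178 = -4.8178%.

-4.818%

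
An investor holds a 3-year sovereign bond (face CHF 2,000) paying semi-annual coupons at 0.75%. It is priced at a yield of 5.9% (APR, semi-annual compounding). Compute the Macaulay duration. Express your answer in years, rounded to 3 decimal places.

Periodic yield y = 0.0295. Discount each cash flow and weight by its period:
  t   CF        PV=CF/(1+0.0295)^t    t·PV
  1         7.50         7.2851         7.2851
  2         7.50         7.0763        14.1527
  3         7.50         6.8736        20.6207
  4         7.50         6.6766        26.7064
  5         7.50         6.4853        32.4265
  6     2,007.50     1,686.1548    10,116.9289
  Σ                  1,720.5517    10,218.1203
Price P = Σ PV = 1,720.5517.
Macaulay duration = Σ(t·PV) / P = 10,218.1203 / 1,720.5517 = 5.93886 half-year periods.
In years: 5.93886 / 2 = 2.96943 years.

2.969 years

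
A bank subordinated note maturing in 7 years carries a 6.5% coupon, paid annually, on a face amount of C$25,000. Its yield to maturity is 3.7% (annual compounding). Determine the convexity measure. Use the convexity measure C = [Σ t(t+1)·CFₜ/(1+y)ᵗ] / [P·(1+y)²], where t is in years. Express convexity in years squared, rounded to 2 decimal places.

41.63

With y = 0.037:
  t   CF        PV=CF/(1+0.037)^t    t·PV        t(t+1)·PV
  1     1,625.00     1,567.0203     1,567.0203       3,134.0405
  2     1,625.00     1,511.1092     3,022.2184       9,066.6553
  3     1,625.00     1,457.1931     4,371.5792      17,486.3168
  4     1,625.00     1,405.2006     5,620.8026      28,104.0129
  5     1,625.00     1,355.0633     6,775.3165      40,651.8990
  6     1,625.00     1,306.7149     7,840.2891      54,882.0237
  7    26,625.00    20,646.1140   144,522.7982   1,156,182.3859
  Σ                 29,248.4154   173,720.0243   1,309,507.3340
P = 29,248.4154.
Convexity = Σ t(t+1)·PV / [P·(1+y)²] = 1,309,507.3340 / (29,248.4154 × 1.075369) = 41.63399.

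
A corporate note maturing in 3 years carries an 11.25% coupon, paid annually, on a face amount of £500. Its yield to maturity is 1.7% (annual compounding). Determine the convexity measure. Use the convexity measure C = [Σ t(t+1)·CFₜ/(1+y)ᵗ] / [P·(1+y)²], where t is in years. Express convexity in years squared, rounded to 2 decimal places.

With y = 0.017:
  t   CF        PV=CF/(1+0.017)^t    t·PV        t(t+1)·PV
  1        56.25        55.3097        55.3097         110.6195
  2        56.25        54.3852       108.7704         326.3111
  3       556.25       528.8191     1,586.4574       6,345.8297
  Σ                    638.5141     1,750.5375       6,782.7603
P = 638.5141.
Convexity = Σ t(t+1)·PV / [P·(1+y)²] = 6,782.7603 / (638.5141 × 1.034289) = 10.27056.

10.27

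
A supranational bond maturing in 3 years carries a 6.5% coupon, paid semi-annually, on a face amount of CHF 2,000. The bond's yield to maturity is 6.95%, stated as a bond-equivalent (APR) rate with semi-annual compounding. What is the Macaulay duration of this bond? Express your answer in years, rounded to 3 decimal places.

Periodic yield y = 0.03475. Discount each cash flow and weight by its period:
  t   CF        PV=CF/(1+0.03475)^t    t·PV
  1        65.00        62.8171        62.8171
  2        65.00        60.7075       121.4150
  3        65.00        58.6688       176.0063
  4        65.00        56.6985       226.7940
  5        65.00        54.7944       273.9720
  6     2,065.00     1,682.3155    10,093.8930
  Σ                  1,976.0018    10,954.8975
Price P = Σ PV = 1,976.0018.
Macaulay duration = Σ(t·PV) / P = 10,954.8975 / 1,976.0018 = 5.54397 half-year periods.
In years: 5.54397 / 2 = 2.77199 years.

2.772 years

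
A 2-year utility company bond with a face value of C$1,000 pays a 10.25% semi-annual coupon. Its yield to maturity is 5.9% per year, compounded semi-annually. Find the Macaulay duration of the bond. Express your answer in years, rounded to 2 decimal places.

1.86 years

Periodic yield y = 0.0295. Discount each cash flow and weight by its period:
  t   CF        PV=CF/(1+0.0295)^t    t·PV
  1        51.25        49.7814        49.7814
  2        51.25        48.3550        96.7100
  3        51.25        46.9694       140.9081
  4     1,051.25       935.8378     3,743.3514
  Σ                  1,080.9436     4,030.7509
Price P = Σ PV = 1,080.9436.
Macaulay duration = Σ(t·PV) / P = 4,030.7509 / 1,080.9436 = 3.72892 half-year periods.
In years: 3.72892 / 2 = 1.86446 years.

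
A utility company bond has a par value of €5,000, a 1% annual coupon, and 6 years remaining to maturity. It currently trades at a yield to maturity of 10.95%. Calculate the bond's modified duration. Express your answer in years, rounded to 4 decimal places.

Periodic yield y = 0.1095. First find Macaulay duration:
  t   CF        PV=CF/(1+0.1095)^t    t·PV
  1        50.00        45.0653        45.0653
  2        50.00        40.6177        81.2354
  3        50.00        36.6090       109.8271
  4        50.00        32.9960       131.9838
  5        50.00        29.7395       148.6974
  6     5,050.00     2,707.2449    16,243.4692
  Σ                  2,892.2724    16,760.2783
P = 2,892.2724; Macaulay duration = 16,760.2783 / 2,892.2724 = 5.79485 years.
Modified duration = D_Mac / (1 + y) = 5.79485 / 1.1095 = 5.22294 years.

5.2229 years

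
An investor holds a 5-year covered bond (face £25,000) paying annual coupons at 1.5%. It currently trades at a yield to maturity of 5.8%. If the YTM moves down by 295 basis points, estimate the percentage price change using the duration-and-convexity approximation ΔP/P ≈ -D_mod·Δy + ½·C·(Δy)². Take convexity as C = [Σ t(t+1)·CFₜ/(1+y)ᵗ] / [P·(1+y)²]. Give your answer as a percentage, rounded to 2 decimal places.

+14.60%

With y = 0.058:
  t   CF        PV=CF/(1+0.058)^t    t·PV        t(t+1)·PV
  1       375.00       354.4423       354.4423         708.8847
  2       375.00       335.0117       670.0233       2,010.0700
  3       375.00       316.6462       949.9386       3,799.7543
  4       375.00       299.2875     1,197.1501       5,985.7503
  5    25,375.00    19,141.5769    95,707.8845     574,247.3069
  Σ                 20,446.9646    98,879.4388     586,751.7661
P = 20,446.9646; D_Mac = 4.83590 yrs; D_mod = 4.57079 yrs; C = 25.63623.
Duration effect: -4.57079 × (-0.0295) = +0.134838
Convexity effect: 0.5 × 25.63623 × (-0.0295)² = +0.0111550
ΔP/P ≈ +0.134838 + 0.0111550 = +0.145993 = +14.5993%.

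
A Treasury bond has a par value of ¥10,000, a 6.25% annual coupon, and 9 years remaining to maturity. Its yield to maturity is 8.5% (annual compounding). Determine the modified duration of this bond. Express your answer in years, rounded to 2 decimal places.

6.44 years

Periodic yield y = 0.085. First find Macaulay duration:
  t   CF        PV=CF/(1+0.085)^t    t·PV
  1       625.00       576.0369       576.0369
  2       625.00       530.9096     1,061.8191
  3       625.00       489.3176     1,467.9527
  4       625.00       450.9839     1,803.9357
  5       625.00       415.6534     2,078.2669
  6       625.00       383.0907     2,298.5441
  7       625.00       353.0790     2,471.5528
  8       625.00       325.4184     2,603.3472
  9    10,625.00     5,098.7216    45,888.4940
  Σ                  8,623.2109    60,249.9494
P = 8,623.2109; Macaulay duration = 60,249.9494 / 8,623.2109 = 6.98695 years.
Modified duration = D_Mac / (1 + y) = 6.98695 / 1.085 = 6.43959 years.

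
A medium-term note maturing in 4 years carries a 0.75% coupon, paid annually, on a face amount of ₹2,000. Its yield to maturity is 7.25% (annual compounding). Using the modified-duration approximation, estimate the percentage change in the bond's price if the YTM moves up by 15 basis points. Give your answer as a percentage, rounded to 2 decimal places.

Periodic yield y = 0.0725. Modified duration first:
  t   CF        PV=CF/(1+0.0725)^t    t·PV
  1        15.00        13.9860        13.9860
  2        15.00        13.0406        26.0811
  3        15.00        12.1590        36.4771
  4     2,015.00     1,522.9507     6,091.8028
  Σ                  1,562.1363     6,168.3471
P = 1,562.1363; D_Mac = 3.94866 yrs; D_mod = 3.94866/(1+0.0725) = 3.68174 yrs.
ΔP/P ≈ -D_mod · Δy = -3.68174 × (+0.0015) = -0.005523 = -0.5523%.

-0.55%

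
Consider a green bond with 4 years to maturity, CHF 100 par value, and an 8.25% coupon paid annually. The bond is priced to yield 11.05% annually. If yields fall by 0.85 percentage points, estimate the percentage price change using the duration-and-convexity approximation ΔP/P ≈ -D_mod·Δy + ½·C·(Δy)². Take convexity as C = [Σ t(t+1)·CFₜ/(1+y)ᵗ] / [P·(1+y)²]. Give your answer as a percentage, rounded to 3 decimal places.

With y = 0.1105:
  t   CF        PV=CF/(1+0.1105)^t    t·PV        t(t+1)·PV
  1         8.25         7.4291         7.4291          14.8582
  2         8.25         6.6899        13.3797          40.1391
  3         8.25         6.0242        18.0726          72.2902
  4       108.25        71.1793       284.7172       1,423.5858
  Σ                     91.3224       323.5985       1,550.8733
P = 91.3224; D_Mac = 3.54347 yrs; D_mod = 3.19088 yrs; C = 13.77088.
Duration effect: -3.19088 × (-0.0085) = +0.027122
Convexity effect: 0.5 × 13.77088 × (-0.0085)² = +0.0004975
ΔP/P ≈ +0.027122 + 0.0004975 = +0.027620 = +2.7620%.

+2.762%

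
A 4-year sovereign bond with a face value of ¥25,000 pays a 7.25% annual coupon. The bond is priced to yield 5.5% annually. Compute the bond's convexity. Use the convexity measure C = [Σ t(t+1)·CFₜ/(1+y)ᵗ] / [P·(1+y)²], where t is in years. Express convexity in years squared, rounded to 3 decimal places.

15.732

With y = 0.055:
  t   CF        PV=CF/(1+0.055)^t    t·PV        t(t+1)·PV
  1     1,812.50     1,718.0095     1,718.0095       3,436.0190
  2     1,812.50     1,628.4450     3,256.8900       9,770.6700
  3     1,812.50     1,543.5498     4,630.6493      18,522.5972
  4    26,812.50    21,643.4989    86,573.9957     432,869.9786
  Σ                 26,533.5032    96,179.5445     464,599.2648
P = 26,533.5032.
Convexity = Σ t(t+1)·PV / [P·(1+y)²] = 464,599.2648 / (26,533.5032 × 1.113025) = 15.73182.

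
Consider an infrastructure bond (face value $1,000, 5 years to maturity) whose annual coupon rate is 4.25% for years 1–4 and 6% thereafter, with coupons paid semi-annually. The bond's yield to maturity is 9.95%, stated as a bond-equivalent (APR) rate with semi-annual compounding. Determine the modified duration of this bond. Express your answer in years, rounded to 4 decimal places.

4.2748 years

Periodic yield y = 0.04975. First find Macaulay duration:
  t   CF        PV=CF/(1+0.04975)^t    t·PV
  1        21.25        20.2429        20.2429
  2        21.25        19.2836        38.5671
  3        21.25        18.3697        55.1090
  4        21.25        17.4991        69.9963
  5        21.25        16.6698        83.3488
  6        21.25        15.8797        95.2785
  7        21.25        15.1272       105.8902
  8        21.25        14.4103       115.2821
  9        30.00        19.3798       174.4178
  10    1,030.00       633.8382     6,338.3817
  Σ                    790.7001     7,096.5145
P = 790.7001; Macaulay duration = 7,096.5145 / 790.7001 = 8.97498 half-year periods = 4.48749 years.
Modified duration = D_Mac / (1 + y) = 4.48749 / 1.04975 = 4.27482 years.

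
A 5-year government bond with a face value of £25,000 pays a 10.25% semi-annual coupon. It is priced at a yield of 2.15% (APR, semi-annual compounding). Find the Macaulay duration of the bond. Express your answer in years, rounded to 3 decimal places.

Periodic yield y = 0.01075. Discount each cash flow and weight by its period:
  t   CF        PV=CF/(1+0.01075)^t    t·PV
  1     1,281.25     1,267.6231     1,267.6231
  2     1,281.25     1,254.1410     2,508.2821
  3     1,281.25     1,240.8024     3,722.4072
  4     1,281.25     1,227.6056     4,910.4226
  5     1,281.25     1,214.5492     6,072.7462
  6     1,281.25     1,201.6317     7,209.7902
  7     1,281.25     1,188.8516     8,321.9609
  8     1,281.25     1,176.2073     9,409.6586
  9     1,281.25     1,163.6976    10,473.2782
  10   26,281.25    23,616.1184   236,161.1840
  Σ                 34,551.2279   290,057.3529
Price P = Σ PV = 34,551.2279.
Macaulay duration = Σ(t·PV) / P = 290,057.3529 / 34,551.2279 = 8.39499 half-year periods.
In years: 8.39499 / 2 = 4.19750 years.

4.197 years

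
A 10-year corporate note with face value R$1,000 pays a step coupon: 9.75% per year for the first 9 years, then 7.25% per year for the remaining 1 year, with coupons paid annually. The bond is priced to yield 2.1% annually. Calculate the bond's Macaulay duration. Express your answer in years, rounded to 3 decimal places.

7.553 years

Periodic yield y = 0.021. Discount each cash flow and weight by its year:
  t   CF        PV=CF/(1+0.021)^t    t·PV
  1        97.50        95.4946        95.4946
  2        97.50        93.5305       187.0609
  3        97.50        91.6067       274.8202
  4        97.50        89.7226       358.8902
  5        97.50        87.8771       439.3857
  6        97.50        86.0697       516.4181
  7        97.50        84.2994       590.0957
  8        97.50        82.5655       660.5241
  9        97.50        80.8673       727.8057
  10    1,072.50       871.2442     8,712.4416
  Σ                  1,663.2775    12,562.9368
Price P = Σ PV = 1,663.2775.
Macaulay duration = Σ(t·PV) / P = 12,562.9368 / 1,663.2775 = 7.55312 years.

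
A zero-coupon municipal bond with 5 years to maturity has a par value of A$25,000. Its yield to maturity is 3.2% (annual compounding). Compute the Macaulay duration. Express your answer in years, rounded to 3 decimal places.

A zero-coupon bond has a single cash flow at maturity, so its Macaulay duration equals its maturity: 5 years.

5.000 years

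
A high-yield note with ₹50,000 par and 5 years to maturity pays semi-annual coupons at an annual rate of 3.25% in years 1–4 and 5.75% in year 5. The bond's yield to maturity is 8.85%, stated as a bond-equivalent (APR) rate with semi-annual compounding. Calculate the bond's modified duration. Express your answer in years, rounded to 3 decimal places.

4.405 years

Periodic yield y = 0.04425. First find Macaulay duration:
  t   CF        PV=CF/(1+0.04425)^t    t·PV
  1       812.50       778.0704       778.0704
  2       812.50       745.0997     1,490.1994
  3       812.50       713.5262     2,140.5786
  4       812.50       683.2906     2,733.1623
  5       812.50       654.3362     3,271.6810
  6       812.50       626.6088     3,759.6526
  7       812.50       600.0563     4,200.3939
  8       812.50       574.6289     4,597.0316
  9     1,437.50       973.5707     8,762.1364
  10   51,437.50    33,360.6891   333,606.8912
  Σ                 39,709.8769   365,339.7974
P = 39,709.8769; Macaulay duration = 365,339.7974 / 39,709.8769 = 9.20022 half-year periods = 4.60011 years.
Modified duration = D_Mac / (1 + y) = 4.60011 / 1.04425 = 4.40518 years.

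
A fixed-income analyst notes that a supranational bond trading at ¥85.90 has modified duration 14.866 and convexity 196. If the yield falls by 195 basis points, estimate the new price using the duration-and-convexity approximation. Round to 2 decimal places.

¥114.00

Duration effect: -D_mod·Δy = -14.866 × (-0.0195) = +0.289887
Convexity effect: ½·C·(Δy)² = 0.5 × 196 × (-0.0195)² = +0.0372645
ΔP/P ≈ +0.289887 + 0.0372645 = +0.3271515
New price ≈ 85.90 × (1 + 0.3271515) = 114.00231385.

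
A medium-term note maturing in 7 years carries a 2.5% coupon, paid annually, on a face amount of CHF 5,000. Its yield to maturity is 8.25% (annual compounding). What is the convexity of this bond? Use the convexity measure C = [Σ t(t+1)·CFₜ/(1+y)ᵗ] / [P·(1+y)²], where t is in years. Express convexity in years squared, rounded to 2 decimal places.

With y = 0.0825:
  t   CF        PV=CF/(1+0.0825)^t    t·PV        t(t+1)·PV
  1       125.00       115.4734       115.4734         230.9469
  2       125.00       106.6729       213.3458         640.0375
  3       125.00        98.5431       295.6294       1,182.5174
  4       125.00        91.0329       364.1316       1,820.6581
  5       125.00        84.0951       420.4753       2,522.8518
  6       125.00        77.6860       466.1158       3,262.8107
  7     5,125.00     2,942.3785    20,596.6493     164,773.1945
  Σ                  3,515.8819    22,471.8207     174,433.0169
P = 3,515.8819.
Convexity = Σ t(t+1)·PV / [P·(1+y)²] = 174,433.0169 / (3,515.8819 × 1.171806) = 42.33881.

42.34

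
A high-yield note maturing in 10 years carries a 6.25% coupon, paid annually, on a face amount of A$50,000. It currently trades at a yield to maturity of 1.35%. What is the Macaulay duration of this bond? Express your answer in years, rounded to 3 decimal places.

8.160 years

Periodic yield y = 0.0135. Discount each cash flow and weight by its year:
  t   CF        PV=CF/(1+0.0135)^t    t·PV
  1     3,125.00     3,083.3744     3,083.3744
  2     3,125.00     3,042.3033     6,084.6067
  3     3,125.00     3,001.7793     9,005.3380
  4     3,125.00     2,961.7951    11,847.1804
  5     3,125.00     2,922.3435    14,611.7173
  6     3,125.00     2,883.4173    17,300.5039
  7     3,125.00     2,845.0097    19,915.0679
  8     3,125.00     2,807.1137    22,456.9093
  9     3,125.00     2,769.7224    24,927.5017
  10   53,125.00    46,458.0966   464,580.9661
  Σ                 72,774.9554   593,813.1656
Price P = Σ PV = 72,774.9554.
Macaulay duration = Σ(t·PV) / P = 593,813.1656 / 72,774.9554 = 8.15958 years.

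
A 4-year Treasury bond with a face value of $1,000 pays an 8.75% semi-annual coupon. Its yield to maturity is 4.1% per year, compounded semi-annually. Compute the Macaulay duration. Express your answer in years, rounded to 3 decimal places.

Periodic yield y = 0.0205. Discount each cash flow and weight by its period:
  t   CF        PV=CF/(1+0.0205)^t    t·PV
  1        43.75        42.8711        42.8711
  2        43.75        42.0099        84.0199
  3        43.75        41.1660       123.4981
  4        43.75        40.3391       161.3563
  5        43.75        39.5287       197.6437
  6        43.75        38.7347       232.4081
  7        43.75        37.9566       265.6960
  8     1,043.75       887.3448     7,098.7585
  Σ                  1,169.9510     8,206.2518
Price P = Σ PV = 1,169.9510.
Macaulay duration = Σ(t·PV) / P = 8,206.2518 / 1,169.9510 = 7.01418 half-year periods.
In years: 7.01418 / 2 = 3.50709 years.

3.507 years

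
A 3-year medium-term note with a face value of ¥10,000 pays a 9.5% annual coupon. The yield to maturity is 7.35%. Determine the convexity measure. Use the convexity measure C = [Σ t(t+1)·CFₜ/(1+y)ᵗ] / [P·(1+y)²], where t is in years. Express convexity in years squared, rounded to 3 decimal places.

With y = 0.0735:
  t   CF        PV=CF/(1+0.0735)^t    t·PV        t(t+1)·PV
  1       950.00       884.9558       884.9558       1,769.9115
  2       950.00       824.3649     1,648.7299       4,946.1896
  3    10,950.00     8,851.3186    26,553.9558     106,215.8231
  Σ                 10,560.6393    29,087.6414     112,931.9242
P = 10,560.6393.
Convexity = Σ t(t+1)·PV / [P·(1+y)²] = 112,931.9242 / (10,560.6393 × 1.152402) = 9.27945.

9.279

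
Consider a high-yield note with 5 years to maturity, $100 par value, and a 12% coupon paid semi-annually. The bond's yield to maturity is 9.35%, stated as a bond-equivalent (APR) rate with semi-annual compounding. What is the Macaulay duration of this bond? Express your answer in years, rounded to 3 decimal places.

3.961 years

Periodic yield y = 0.04675. Discount each cash flow and weight by its period:
  t   CF        PV=CF/(1+0.04675)^t    t·PV
  1         6.00         5.7320         5.7320
  2         6.00         5.4760        10.9520
  3         6.00         5.2315        15.6944
  4         6.00         4.9978        19.9912
  5         6.00         4.7746        23.8730
  6         6.00         4.5614        27.3681
  7         6.00         4.3576        30.5034
  8         6.00         4.1630        33.3041
  9         6.00         3.9771        35.7937
  10      106.00        67.1237       671.2374
  Σ                    110.3947       874.4494
Price P = Σ PV = 110.3947.
Macaulay duration = Σ(t·PV) / P = 874.4494 / 110.3947 = 7.92112 half-year periods.
In years: 7.92112 / 2 = 3.96056 years.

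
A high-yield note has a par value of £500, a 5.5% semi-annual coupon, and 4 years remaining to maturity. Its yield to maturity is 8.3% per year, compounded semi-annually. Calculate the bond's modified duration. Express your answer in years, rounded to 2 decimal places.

3.48 years

Periodic yield y = 0.0415. First find Macaulay duration:
  t   CF        PV=CF/(1+0.0415)^t    t·PV
  1        13.75        13.2021        13.2021
  2        13.75        12.6761        25.3521
  3        13.75        12.1710        36.5129
  4        13.75        11.6860        46.7440
  5        13.75        11.2203        56.1017
  6        13.75        10.7733        64.6395
  7        13.75        10.3440        72.4079
  8       513.75       371.0886     2,968.7090
  Σ                    453.1613     3,283.6692
P = 453.1613; Macaulay duration = 3,283.6692 / 453.1613 = 7.24614 half-year periods = 3.62307 years.
Modified duration = D_Mac / (1 + y) = 3.62307 / 1.0415 = 3.47870 years.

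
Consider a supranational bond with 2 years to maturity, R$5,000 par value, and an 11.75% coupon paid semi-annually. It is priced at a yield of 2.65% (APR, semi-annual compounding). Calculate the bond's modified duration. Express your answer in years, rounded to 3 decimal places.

Periodic yield y = 0.01325. First find Macaulay duration:
  t   CF        PV=CF/(1+0.01325)^t    t·PV
  1       293.75       289.9087       289.9087
  2       293.75       286.1177       572.2353
  3       293.75       282.3762       847.1285
  4     5,293.75     5,022.2344    20,088.9376
  Σ                  5,880.6369    21,798.2101
P = 5,880.6369; Macaulay duration = 21,798.2101 / 5,880.6369 = 3.70678 half-year periods = 1.85339 years.
Modified duration = D_Mac / (1 + y) = 1.85339 / 1.01325 = 1.82915 years.

1.829 years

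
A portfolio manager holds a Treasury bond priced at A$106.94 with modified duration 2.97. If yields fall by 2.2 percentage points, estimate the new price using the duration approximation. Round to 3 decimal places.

A$113.927

Duration approximation: ΔP/P ≈ -D_mod · Δy = -2.97 × (-0.022) = +0.065340.
New price ≈ 106.94 × (1 + 0.065340) = 113.9274596.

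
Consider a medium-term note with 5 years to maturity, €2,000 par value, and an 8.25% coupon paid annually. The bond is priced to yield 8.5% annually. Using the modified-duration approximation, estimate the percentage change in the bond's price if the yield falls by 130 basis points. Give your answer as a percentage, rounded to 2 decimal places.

Periodic yield y = 0.085. Modified duration first:
  t   CF        PV=CF/(1+0.085)^t    t·PV
  1       165.00       152.0737       152.0737
  2       165.00       140.1601       280.3202
  3       165.00       129.1798       387.5395
  4       165.00       119.0598       476.2390
  5     2,165.00     1,439.8233     7,199.1167
  Σ                  1,980.2968     8,495.2892
P = 1,980.2968; D_Mac = 4.28991 yrs; D_mod = 4.28991/(1+0.085) = 3.95383 yrs.
ΔP/P ≈ -D_mod · Δy = -3.95383 × (-0.013) = +0.051400 = +5.1400%.

+5.14%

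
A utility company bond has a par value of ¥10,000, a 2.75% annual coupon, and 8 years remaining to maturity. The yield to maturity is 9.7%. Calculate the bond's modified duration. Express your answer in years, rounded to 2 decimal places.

Periodic yield y = 0.097. First find Macaulay duration:
  t   CF        PV=CF/(1+0.097)^t    t·PV
  1       275.00       250.6837       250.6837
  2       275.00       228.5175       457.0350
  3       275.00       208.3113       624.9339
  4       275.00       189.8918       759.5672
  5       275.00       173.1010       865.5050
  6       275.00       157.7949       946.7693
  7       275.00       143.8422     1,006.8954
  8    10,275.00     4,899.2411    39,193.9286
  Σ                  6,251.3834    44,105.3179
P = 6,251.3834; Macaulay duration = 44,105.3179 / 6,251.3834 = 7.05529 years.
Modified duration = D_Mac / (1 + y) = 7.05529 / 1.097 = 6.43144 years.

6.43 years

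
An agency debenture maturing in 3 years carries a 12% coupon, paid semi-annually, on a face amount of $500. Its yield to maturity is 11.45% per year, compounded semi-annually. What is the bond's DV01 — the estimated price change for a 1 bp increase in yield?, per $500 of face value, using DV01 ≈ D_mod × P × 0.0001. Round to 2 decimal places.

$0.13

Periodic yield y = 0.05725.
  t   CF        PV=CF/(1+0.05725)^t    t·PV
  1        30.00        28.3755        28.3755
  2        30.00        26.8390        53.6779
  3        30.00        25.3856        76.1569
  4        30.00        24.0110        96.0441
  5        30.00        22.7108       113.5541
  6       530.00       379.4982     2,276.9891
  Σ                    506.8201     2,644.7976
P = 506.8201; D_Mac = 5.21841 half-year periods = 2.60921 yrs; D_mod = 2.46792 yrs.
DV01 ≈ 2.46792 × 506.8201 × 0.0001 = 0.125079.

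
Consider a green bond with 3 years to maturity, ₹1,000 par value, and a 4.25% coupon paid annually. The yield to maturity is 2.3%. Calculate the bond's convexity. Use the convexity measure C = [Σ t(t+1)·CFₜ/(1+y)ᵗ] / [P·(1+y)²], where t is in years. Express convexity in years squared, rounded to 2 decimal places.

With y = 0.023:
  t   CF        PV=CF/(1+0.023)^t    t·PV        t(t+1)·PV
  1        42.50        41.5445        41.5445          83.0890
  2        42.50        40.6104        81.2209         243.6626
  3     1,042.50       973.7538     2,921.2614      11,685.0455
  Σ                  1,055.9087     3,044.0267      12,011.7971
P = 1,055.9087.
Convexity = Σ t(t+1)·PV / [P·(1+y)²] = 12,011.7971 / (1,055.9087 × 1.046529) = 10.87002.

10.87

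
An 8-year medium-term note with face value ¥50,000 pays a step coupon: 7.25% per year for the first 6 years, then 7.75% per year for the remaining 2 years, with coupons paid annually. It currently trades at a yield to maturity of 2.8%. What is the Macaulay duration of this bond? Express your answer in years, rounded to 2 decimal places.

Periodic yield y = 0.028. Discount each cash flow and weight by its year:
  t   CF        PV=CF/(1+0.028)^t    t·PV
  1     3,625.00     3,526.2646     3,526.2646
  2     3,625.00     3,430.2185     6,860.4369
  3     3,625.00     3,336.7884    10,010.3652
  4     3,625.00     3,245.9031    12,983.6124
  5     3,625.00     3,157.4933    15,787.4665
  6     3,625.00     3,071.4915    18,428.9492
  7     3,875.00     3,193.8896    22,357.2274
  8    53,875.00    43,195.8840   345,567.0717
  Σ                 66,157.9330   435,521.3940
Price P = Σ PV = 66,157.9330.
Macaulay duration = Σ(t·PV) / P = 435,521.3940 / 66,157.9330 = 6.58306 years.

6.58 years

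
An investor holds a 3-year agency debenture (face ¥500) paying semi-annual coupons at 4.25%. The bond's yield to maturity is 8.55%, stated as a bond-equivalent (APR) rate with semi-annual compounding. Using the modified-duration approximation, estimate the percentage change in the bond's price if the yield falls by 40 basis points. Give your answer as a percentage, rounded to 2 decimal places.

+1.09%

Periodic yield y = 0.04275. Modified duration first:
  t   CF        PV=CF/(1+0.04275)^t    t·PV
  1       10.625        10.1894        10.1894
  2       10.625         9.7717        19.5433
  3       10.625         9.3711        28.1132
  4       10.625         8.9869        35.9475
  5       10.625         8.6184        43.0921
  6      510.625       397.2106     2,383.2639
  Σ                    444.1481     2,520.1494
P = 444.1481; D_Mac = 5.67412 half-year periods = 2.83706 yrs; D_mod = 2.83706/(1+0.04275) = 2.72075 yrs.
ΔP/P ≈ -D_mod · Δy = -2.72075 × (-0.004) = +0.010883 = +1.0883%.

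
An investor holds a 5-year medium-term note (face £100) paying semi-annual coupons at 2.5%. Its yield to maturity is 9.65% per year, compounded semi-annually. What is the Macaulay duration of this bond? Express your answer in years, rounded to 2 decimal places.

Periodic yield y = 0.04825. Discount each cash flow and weight by its period:
  t   CF        PV=CF/(1+0.04825)^t    t·PV
  1         1.25         1.1925         1.1925
  2         1.25         1.1376         2.2752
  3         1.25         1.0852         3.2556
  4         1.25         1.0353         4.1411
  5         1.25         0.9876         4.9381
  6         1.25         0.9422         5.6529
  7         1.25         0.8988         6.2915
  8         1.25         0.8574         6.8593
  9         1.25         0.8179         7.3615
  10      101.25        63.2043       632.0426
  Σ                     72.1587       674.0102
Price P = Σ PV = 72.1587.
Macaulay duration = Σ(t·PV) / P = 674.0102 / 72.1587 = 9.34067 half-year periods.
In years: 9.34067 / 2 = 4.67033 years.

4.67 years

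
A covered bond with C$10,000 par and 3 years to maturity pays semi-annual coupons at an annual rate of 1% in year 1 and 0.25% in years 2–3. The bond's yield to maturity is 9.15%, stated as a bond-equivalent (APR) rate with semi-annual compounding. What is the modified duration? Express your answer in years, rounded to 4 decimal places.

2.8389 years

Periodic yield y = 0.04575. First find Macaulay duration:
  t   CF        PV=CF/(1+0.04575)^t    t·PV
  1        50.00        47.8126        47.8126
  2        50.00        45.7208        91.4417
  3        12.50        10.9302        32.7905
  4        12.50        10.4520        41.8079
  5        12.50         9.9947        49.9736
  6    10,012.50     7,655.5305    45,933.1828
  Σ                  7,780.4408    46,197.0091
P = 7,780.4408; Macaulay duration = 46,197.0091 / 7,780.4408 = 5.93758 half-year periods = 2.96879 years.
Modified duration = D_Mac / (1 + y) = 2.96879 / 1.04575 = 2.83891 years.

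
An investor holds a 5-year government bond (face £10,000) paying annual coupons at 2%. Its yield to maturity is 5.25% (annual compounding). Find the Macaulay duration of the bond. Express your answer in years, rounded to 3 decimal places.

Periodic yield y = 0.0525. Discount each cash flow and weight by its year:
  t   CF        PV=CF/(1+0.0525)^t    t·PV
  1       200.00       190.0238       190.0238
  2       200.00       180.5451       361.0903
  3       200.00       171.5393       514.6180
  4       200.00       162.9827       651.9309
  5    10,200.00     7,897.5003    39,487.5013
  Σ                  8,602.5912    41,205.1642
Price P = Σ PV = 8,602.5912.
Macaulay duration = Σ(t·PV) / P = 41,205.1642 / 8,602.5912 = 4.78985 years.

4.790 years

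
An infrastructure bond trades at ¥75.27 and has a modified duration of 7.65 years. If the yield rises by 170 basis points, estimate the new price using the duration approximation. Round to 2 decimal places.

Duration approximation: ΔP/P ≈ -D_mod · Δy = -7.65 × (+0.017) = -0.130050.
New price ≈ 75.27 × (1 - 0.130050) = 65.4811365.

¥65.48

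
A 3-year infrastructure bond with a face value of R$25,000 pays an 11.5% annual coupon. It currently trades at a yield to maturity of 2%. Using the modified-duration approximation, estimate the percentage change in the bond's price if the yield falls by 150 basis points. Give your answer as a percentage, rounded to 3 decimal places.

Periodic yield y = 0.02. Modified duration first:
  t   CF        PV=CF/(1+0.02)^t    t·PV
  1     2,875.00     2,818.6275     2,818.6275
  2     2,875.00     2,763.3602     5,526.7205
  3    27,875.00    26,267.2351    78,801.7052
  Σ                 31,849.2228    87,147.0532
P = 31,849.2228; D_Mac = 2.73624 yrs; D_mod = 2.73624/(1+0.02) = 2.68259 yrs.
ΔP/P ≈ -D_mod · Δy = -2.68259 × (-0.015) = +0.040239 = +4.0239%.

+4.024%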